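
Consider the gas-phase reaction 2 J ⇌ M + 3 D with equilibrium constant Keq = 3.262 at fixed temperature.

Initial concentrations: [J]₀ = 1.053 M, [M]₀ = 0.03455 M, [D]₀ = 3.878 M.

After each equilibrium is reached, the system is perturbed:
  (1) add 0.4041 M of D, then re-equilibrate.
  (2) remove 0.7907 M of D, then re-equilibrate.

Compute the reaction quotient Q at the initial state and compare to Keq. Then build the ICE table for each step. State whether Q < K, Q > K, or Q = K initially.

Q₀ = 1.817 vs Keq = 3.262 ⇒ Q<K, forward
Step 1:
                   J          M          D
  Initial      1.053    0.03455      3.878
  Change    -0.04039     0.0202    0.06059
  Equil        1.013    0.05475      3.939
  solve Keq expr → x = 0.0202; check Q = 3.262
Then add 0.4041 M of D.
Step 2:
                   J          M          D
  Initial      1.013    0.05475      4.343
  Change      0.0222    -0.0111   -0.03329
  Equil        1.035    0.04365      4.309
  solve Keq expr → x = -0.0111; check Q = 3.262
Then remove 0.7907 M of D.
Step 3:
                   J          M          D
  Initial      1.035    0.04365      3.519
  Change    -0.04933    0.02467      0.074
  Equil       0.9855    0.06831      3.593
  solve Keq expr → x = 0.02467; check Q = 3.262

Q₀ = 1.817; Q < K (proceeds forward)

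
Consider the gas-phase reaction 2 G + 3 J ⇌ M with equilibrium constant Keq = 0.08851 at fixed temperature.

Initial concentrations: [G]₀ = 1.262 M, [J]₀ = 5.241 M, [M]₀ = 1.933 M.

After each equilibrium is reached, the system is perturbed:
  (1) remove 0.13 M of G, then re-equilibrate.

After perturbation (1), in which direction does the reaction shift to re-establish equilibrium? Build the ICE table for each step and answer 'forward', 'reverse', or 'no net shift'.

Direction: reverse

Q₀ = 0.008431 vs Keq = 0.08851 ⇒ Q<K, forward
Step 1:
                   G          J          M
  init         1.262      5.241      1.933
  Δ          -0.6783     -1.017     0.3391
  eq          0.5837      4.224      2.272
  solve Keq expr → x = 0.3391; check Q = 0.08851
Then remove 0.13 M of G.
Step 2:
                   G          J          M
  init        0.4537      4.224      2.272
  Δ          0.09561     0.1434   -0.04781
  eq          0.5493      4.367      2.224
  solve Keq expr → x = -0.04781; check Q = 0.08851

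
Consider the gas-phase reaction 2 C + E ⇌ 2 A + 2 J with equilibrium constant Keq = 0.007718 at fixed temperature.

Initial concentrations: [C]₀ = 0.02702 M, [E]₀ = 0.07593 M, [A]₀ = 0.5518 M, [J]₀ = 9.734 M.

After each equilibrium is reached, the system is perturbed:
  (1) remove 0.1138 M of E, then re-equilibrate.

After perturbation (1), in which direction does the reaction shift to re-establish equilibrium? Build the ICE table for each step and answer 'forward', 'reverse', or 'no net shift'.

Direction: reverse

Q₀ = 5.2043e+05 vs Keq = 0.007718 ⇒ Q>K, reverse
Step 1:
                  C         E         A         J
  Initial   0.02702   0.07593    0.5518     9.734
  Change     0.5485    0.2743   -0.5485   -0.5485
  Equil      0.5756    0.3502  0.003258     9.185
  solve Keq expr → x = -0.2743; check Q = 0.007718
Then remove 0.1138 M of E.
Step 2:
                  C         E         A         J
  Initial    0.5756    0.2364  0.003258     9.185
  Change  5.7664e-04 2.8832e-04 -5.7664e-04 -5.7664e-04
  Equil      0.5761    0.2367  0.002681     9.185
  solve Keq expr → x = -2.8832e-04; check Q = 0.007718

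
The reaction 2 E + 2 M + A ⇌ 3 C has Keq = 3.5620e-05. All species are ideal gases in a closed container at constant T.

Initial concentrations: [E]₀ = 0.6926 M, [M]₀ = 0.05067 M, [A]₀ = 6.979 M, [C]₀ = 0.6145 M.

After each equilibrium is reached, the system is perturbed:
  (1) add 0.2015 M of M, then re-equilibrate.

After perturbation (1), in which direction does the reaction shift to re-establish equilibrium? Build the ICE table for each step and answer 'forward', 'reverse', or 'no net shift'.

Direction: forward

Q₀ = 27 vs Keq = 3.5620e-05 ⇒ Q>K, reverse
Step 1:
                  E         M         A         C
  Initial    0.6926   0.05067     6.979    0.6145
  Change     0.3842    0.3842    0.1921   -0.5762
  Equil       1.077    0.4348     7.171   0.03826
  solve Keq expr → x = -0.1921; check Q = 3.5620e-05
Then add 0.2015 M of M.
Step 2:
                  E         M         A         C
  Initial     1.077    0.6363     7.171   0.03826
  Change  -0.006983 -0.006983 -0.003491   0.01047
  Equil        1.07    0.6293     7.168   0.04873
  solve Keq expr → x = 0.003491; check Q = 3.5620e-05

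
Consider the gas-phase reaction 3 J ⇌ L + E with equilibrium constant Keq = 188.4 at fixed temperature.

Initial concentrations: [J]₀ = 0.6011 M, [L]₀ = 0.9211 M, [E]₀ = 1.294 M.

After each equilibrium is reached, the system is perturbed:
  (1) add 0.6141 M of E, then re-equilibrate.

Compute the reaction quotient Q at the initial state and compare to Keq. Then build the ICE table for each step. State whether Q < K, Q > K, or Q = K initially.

Q₀ = 5.488 vs Keq = 188.4 ⇒ Q<K, forward
Step 1:
                    J           L           E
  init         0.6011      0.9211       1.294
  Δ           -0.4012      0.1337      0.1337
  eq           0.1999       1.055       1.428
  solve Keq expr → x = 0.1337; check Q = 188.4
Then add 0.6141 M of E.
Step 2:
                    J           L           E
  init         0.1999       1.055       2.042
  Δ           0.02444   -0.008148   -0.008148
  eq           0.2244       1.047       2.034
  solve Keq expr → x = -0.008148; check Q = 188.4

Q₀ = 5.488; Q < K (proceeds forward)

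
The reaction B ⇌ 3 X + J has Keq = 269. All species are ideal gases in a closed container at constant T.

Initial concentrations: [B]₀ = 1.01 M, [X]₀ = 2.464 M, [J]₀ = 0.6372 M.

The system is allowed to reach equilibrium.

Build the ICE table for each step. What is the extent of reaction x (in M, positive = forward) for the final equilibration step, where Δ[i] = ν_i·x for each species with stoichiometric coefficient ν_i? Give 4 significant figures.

Q₀ = 9.438 vs Keq = 269 ⇒ Q<K, forward
Step 1:
                  B         X         J
  Initial      1.01     2.464    0.6372
  Change    -0.6258     1.877    0.6258
  Equil      0.3842     4.341     1.263
  solve Keq expr → x = 0.6258; check Q = 269

x = 0.6258 M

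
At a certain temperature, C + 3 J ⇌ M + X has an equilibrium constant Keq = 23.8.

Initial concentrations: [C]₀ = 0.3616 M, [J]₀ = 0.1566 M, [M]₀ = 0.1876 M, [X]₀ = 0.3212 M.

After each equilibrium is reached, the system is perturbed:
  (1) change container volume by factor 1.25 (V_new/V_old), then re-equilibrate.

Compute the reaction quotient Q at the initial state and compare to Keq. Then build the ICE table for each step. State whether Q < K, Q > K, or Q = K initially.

Q₀ = 43.39; Q > K (proceeds reverse)

Q₀ = 43.39 vs Keq = 23.8 ⇒ Q>K, reverse
Step 1:
                  C         J         M         X
  init       0.3616    0.1566    0.1876    0.3212
  Δ        0.009351   0.02805 -0.009351 -0.009351
  eq          0.371    0.1847    0.1782    0.3118
  solve Keq expr → x = -0.009351; check Q = 23.8
Then change container volume by factor 1.25 (V_new/V_old).
Step 2:
                  C         J         M         X
  init       0.2968    0.1477    0.1426    0.2495
  Δ        0.006203   0.01861 -0.006203 -0.006203
  eq          0.303    0.1663    0.1364    0.2433
  solve Keq expr → x = -0.006203; check Q = 23.8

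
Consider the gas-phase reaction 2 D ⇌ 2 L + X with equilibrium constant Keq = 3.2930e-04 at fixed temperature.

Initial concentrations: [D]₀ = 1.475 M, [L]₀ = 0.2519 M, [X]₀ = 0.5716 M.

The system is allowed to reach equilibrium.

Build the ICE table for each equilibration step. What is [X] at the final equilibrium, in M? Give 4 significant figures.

Q₀ = 0.01667 vs Keq = 3.2930e-04 ⇒ Q>K, reverse
Step 1:
                  D         L         X
  Initial     1.475    0.2519    0.5716
  Change     0.2073   -0.2073   -0.1036
  Equil       1.682   0.04463     0.468
  solve Keq expr → x = -0.1036; check Q = 3.2930e-04

[X]_eq = 0.468 M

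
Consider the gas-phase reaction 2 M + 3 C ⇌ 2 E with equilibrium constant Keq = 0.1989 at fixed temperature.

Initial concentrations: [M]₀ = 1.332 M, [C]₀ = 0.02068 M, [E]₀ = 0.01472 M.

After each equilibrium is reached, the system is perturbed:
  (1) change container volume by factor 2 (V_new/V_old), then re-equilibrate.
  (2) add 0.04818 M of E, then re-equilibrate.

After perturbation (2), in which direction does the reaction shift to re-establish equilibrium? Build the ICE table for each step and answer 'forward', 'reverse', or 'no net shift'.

Direction: reverse

Q₀ = 13.81 vs Keq = 0.1989 ⇒ Q>K, reverse
Step 1:
                   M          C          E
  Initial      1.332    0.02068    0.01472
  Change     0.01055    0.01582   -0.01055
  Equil        1.343     0.0365   0.004175
  solve Keq expr → x = -0.005273; check Q = 0.1989
Then change container volume by factor 2 (V_new/V_old).
Step 2:
                   M          C          E
  Initial     0.6713    0.01825   0.002087
  Change    0.001233   0.001849  -0.001233
  Equil       0.6725     0.0201 8.5457e-04
  solve Keq expr → x = -6.1644e-04; check Q = 0.1989
Then add 0.04818 M of E.
Step 3:
                   M          C          E
  Initial     0.6725     0.0201    0.04903
  Change     0.04151    0.06226   -0.04151
  Equil        0.714    0.08236   0.007527
  solve Keq expr → x = -0.02075; check Q = 0.1989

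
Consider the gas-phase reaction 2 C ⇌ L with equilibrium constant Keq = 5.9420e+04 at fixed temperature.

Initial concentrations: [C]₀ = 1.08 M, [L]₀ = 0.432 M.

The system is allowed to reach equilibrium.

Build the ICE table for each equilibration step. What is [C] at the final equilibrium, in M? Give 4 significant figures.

[C]_eq = 0.00404 M

Q₀ = 0.3704 vs Keq = 5.9420e+04 ⇒ Q<K, forward
Step 1:
                  C         L
  Initial      1.08     0.432
  Change     -1.076     0.538
  Equil     0.00404      0.97
  solve Keq expr → x = 0.538; check Q = 5.9420e+04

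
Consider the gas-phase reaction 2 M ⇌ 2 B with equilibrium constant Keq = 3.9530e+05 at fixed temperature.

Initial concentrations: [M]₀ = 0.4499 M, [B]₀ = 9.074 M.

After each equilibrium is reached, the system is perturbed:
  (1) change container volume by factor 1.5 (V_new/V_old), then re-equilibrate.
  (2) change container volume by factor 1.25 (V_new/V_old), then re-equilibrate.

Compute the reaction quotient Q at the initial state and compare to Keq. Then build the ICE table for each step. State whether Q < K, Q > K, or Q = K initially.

Q₀ = 406.8; Q < K (proceeds forward)

Q₀ = 406.8 vs Keq = 3.9530e+05 ⇒ Q<K, forward
Step 1:
                  M         B
  I          0.4499     9.074
  C         -0.4348    0.4348
  E         0.01512     9.509
  solve Keq expr → x = 0.2174; check Q = 3.9530e+05
Then change container volume by factor 1.5 (V_new/V_old).
Step 2:
                  M         B
  I         0.01008     6.339
  C               0         0
  E         0.01008     6.339
  solve Keq expr → x = 0; check Q = 3.9530e+05
Then change container volume by factor 1.25 (V_new/V_old).
Step 3:
                  M         B
  I        0.008066     5.071
  C               0         0
  E        0.008066     5.071
  solve Keq expr → x = 0; check Q = 3.9530e+05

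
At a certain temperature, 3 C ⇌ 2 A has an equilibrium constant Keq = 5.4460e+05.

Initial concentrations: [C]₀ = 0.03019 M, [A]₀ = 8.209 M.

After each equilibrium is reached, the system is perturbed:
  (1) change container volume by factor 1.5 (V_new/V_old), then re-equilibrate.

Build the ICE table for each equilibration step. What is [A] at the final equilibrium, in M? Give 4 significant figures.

[A]_eq = 5.461 M

Q₀ = 2.4490e+06 vs Keq = 5.4460e+05 ⇒ Q>K, reverse
Step 1:
                  C         A
  I         0.03019     8.209
  C         0.01959  -0.01306
  E         0.04978     8.196
  solve Keq expr → x = -0.006529; check Q = 5.4460e+05
Then change container volume by factor 1.5 (V_new/V_old).
Step 2:
                  C         A
  I         0.03319     5.464
  C        0.004788 -0.003192
  E         0.03797     5.461
  solve Keq expr → x = -0.001596; check Q = 5.4460e+05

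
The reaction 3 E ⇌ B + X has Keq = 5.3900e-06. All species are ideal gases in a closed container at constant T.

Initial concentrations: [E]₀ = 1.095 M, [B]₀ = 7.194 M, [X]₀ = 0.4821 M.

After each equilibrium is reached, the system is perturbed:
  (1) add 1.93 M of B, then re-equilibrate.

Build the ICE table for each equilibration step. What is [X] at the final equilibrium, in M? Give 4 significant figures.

Q₀ = 2.642 vs Keq = 5.3900e-06 ⇒ Q>K, reverse
Step 1:
                  E         B         X
  Initial     1.095     7.194    0.4821
  Change      1.446   -0.4821   -0.4821
  Equil       2.541     6.712 1.3179e-05
  solve Keq expr → x = -0.4821; check Q = 5.3900e-06
Then add 1.93 M of B.
Step 2:
                  E         B         X
  Initial     2.541     8.642 1.3179e-05
  Change  8.8296e-06 -2.9432e-06 -2.9432e-06
  Equil       2.541     8.642 1.0236e-05
  solve Keq expr → x = -2.9432e-06; check Q = 5.3900e-06

[X]_eq = 1.0236e-05 M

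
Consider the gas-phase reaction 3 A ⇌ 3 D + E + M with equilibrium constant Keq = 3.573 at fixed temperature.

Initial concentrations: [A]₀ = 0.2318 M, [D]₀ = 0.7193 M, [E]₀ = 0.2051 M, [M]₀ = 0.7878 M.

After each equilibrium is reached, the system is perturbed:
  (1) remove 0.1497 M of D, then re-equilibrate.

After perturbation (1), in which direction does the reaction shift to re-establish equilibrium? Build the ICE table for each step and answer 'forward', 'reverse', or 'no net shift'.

Direction: forward

Q₀ = 4.828 vs Keq = 3.573 ⇒ Q>K, reverse
Step 1:
                    A           D           E           M
  I            0.2318      0.7193      0.2051      0.7878
  C           0.01601    -0.01601   -0.005336   -0.005336
  E            0.2478      0.7033      0.1998      0.7825
  solve Keq expr → x = -0.005336; check Q = 3.573
Then remove 0.1497 M of D.
Step 2:
                    A           D           E           M
  I            0.2478      0.5536      0.1998      0.7825
  C          -0.03527     0.03527     0.01176     0.01176
  E            0.2125      0.5889      0.2115      0.7942
  solve Keq expr → x = 0.01176; check Q = 3.573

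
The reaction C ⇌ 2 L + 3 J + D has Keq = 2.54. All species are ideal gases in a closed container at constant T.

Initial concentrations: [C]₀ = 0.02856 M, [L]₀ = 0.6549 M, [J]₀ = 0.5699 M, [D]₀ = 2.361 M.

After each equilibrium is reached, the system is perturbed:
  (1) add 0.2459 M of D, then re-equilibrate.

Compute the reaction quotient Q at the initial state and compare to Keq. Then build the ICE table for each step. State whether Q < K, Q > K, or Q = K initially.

Q₀ = 6.563; Q > K (proceeds reverse)

Q₀ = 6.563 vs Keq = 2.54 ⇒ Q>K, reverse
Step 1:
                  C         L         J         D
  I         0.02856    0.6549    0.5699     2.361
  C          0.0189   -0.0378   -0.0567   -0.0189
  E         0.04746    0.6171    0.5132     2.342
  solve Keq expr → x = -0.0189; check Q = 2.54
Then add 0.2459 M of D.
Step 2:
                  C         L         J         D
  I         0.04746    0.6171    0.5132     2.588
  C        0.002212 -0.004424 -0.006636 -0.002212
  E         0.04967    0.6127    0.5066     2.586
  solve Keq expr → x = -0.002212; check Q = 2.54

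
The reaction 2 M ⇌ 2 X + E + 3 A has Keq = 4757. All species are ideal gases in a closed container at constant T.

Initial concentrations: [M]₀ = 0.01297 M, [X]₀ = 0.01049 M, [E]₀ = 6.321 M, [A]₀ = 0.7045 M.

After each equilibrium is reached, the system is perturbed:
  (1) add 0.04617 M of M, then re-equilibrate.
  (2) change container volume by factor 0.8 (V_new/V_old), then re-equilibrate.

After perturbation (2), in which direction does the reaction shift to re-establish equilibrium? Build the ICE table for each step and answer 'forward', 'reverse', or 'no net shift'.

Direction: reverse

Q₀ = 1.446 vs Keq = 4757 ⇒ Q<K, forward
Step 1:
                   M          X          E          A
  init       0.01297    0.01049      6.321     0.7045
  Δ         -0.01246    0.01246   0.006228    0.01868
  eq      5.1464e-04    0.02295      6.327     0.7232
  solve Keq expr → x = 0.006228; check Q = 4757
Then add 0.04617 M of M.
Step 2:
                   M          X          E          A
  init       0.04668    0.02295      6.327     0.7232
  Δ         -0.04494    0.04494    0.02247    0.06741
  eq        0.001744    0.06789       6.35     0.7906
  solve Keq expr → x = 0.02247; check Q = 4757
Then change container volume by factor 0.8 (V_new/V_old).
Step 3:
                   M          X          E          A
  init      0.002179    0.08486      7.937     0.9882
  Δ          0.00117   -0.00117 -5.8495e-04  -0.001755
  eq        0.003349    0.08369      7.937     0.9865
  solve Keq expr → x = -5.8495e-04; check Q = 4757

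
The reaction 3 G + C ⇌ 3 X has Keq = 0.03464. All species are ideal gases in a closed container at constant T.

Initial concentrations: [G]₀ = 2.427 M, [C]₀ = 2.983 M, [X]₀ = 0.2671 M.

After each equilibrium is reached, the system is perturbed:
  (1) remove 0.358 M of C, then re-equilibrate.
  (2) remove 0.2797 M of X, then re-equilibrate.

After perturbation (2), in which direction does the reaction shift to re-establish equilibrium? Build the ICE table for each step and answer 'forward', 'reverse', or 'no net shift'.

Direction: forward

Q₀ = 4.4685e-04 vs Keq = 0.03464 ⇒ Q<K, forward
Step 1:
                    G           C           X
  I             2.427       2.983      0.2671
  C           -0.5803     -0.1934      0.5803
  E             1.847        2.79      0.8474
  solve Keq expr → x = 0.1934; check Q = 0.03464
Then remove 0.358 M of C.
Step 2:
                    G           C           X
  I             1.847       2.432      0.8474
  C            0.0257    0.008565     -0.0257
  E             1.872        2.44      0.8217
  solve Keq expr → x = -0.008565; check Q = 0.03464
Then remove 0.2797 M of X.
Step 3:
                    G           C           X
  I             1.872        2.44       0.542
  C           -0.1899     -0.0633      0.1899
  E             1.682       2.377      0.7319
  solve Keq expr → x = 0.0633; check Q = 0.03464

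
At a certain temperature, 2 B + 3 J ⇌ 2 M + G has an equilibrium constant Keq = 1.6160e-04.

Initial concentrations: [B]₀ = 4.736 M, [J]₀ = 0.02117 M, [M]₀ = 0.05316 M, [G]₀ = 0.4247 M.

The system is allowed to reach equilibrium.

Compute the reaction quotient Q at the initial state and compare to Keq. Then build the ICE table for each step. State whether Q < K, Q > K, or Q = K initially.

Q₀ = 5.64 vs Keq = 1.6160e-04 ⇒ Q>K, reverse
Step 1:
                    B           J           M           G
  init          4.736     0.02117     0.05316      0.4247
  Δ           0.05027     0.07541    -0.05027    -0.02514
  eq            4.786     0.09658    0.002889      0.3996
  solve Keq expr → x = -0.02514; check Q = 1.6160e-04

Q₀ = 5.64; Q > K (proceeds reverse)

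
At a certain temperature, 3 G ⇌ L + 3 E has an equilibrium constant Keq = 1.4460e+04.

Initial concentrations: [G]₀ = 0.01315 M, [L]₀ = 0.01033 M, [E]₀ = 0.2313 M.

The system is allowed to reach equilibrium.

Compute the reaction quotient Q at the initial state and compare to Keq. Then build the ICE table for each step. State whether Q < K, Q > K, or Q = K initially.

Q₀ = 56.21; Q < K (proceeds forward)

Q₀ = 56.21 vs Keq = 1.4460e+04 ⇒ Q<K, forward
Step 1:
                  G         L         E
  init      0.01315   0.01033    0.2313
  Δ        -0.01076  0.003587   0.01076
  eq        0.00239   0.01392    0.2421
  solve Keq expr → x = 0.003587; check Q = 1.4460e+04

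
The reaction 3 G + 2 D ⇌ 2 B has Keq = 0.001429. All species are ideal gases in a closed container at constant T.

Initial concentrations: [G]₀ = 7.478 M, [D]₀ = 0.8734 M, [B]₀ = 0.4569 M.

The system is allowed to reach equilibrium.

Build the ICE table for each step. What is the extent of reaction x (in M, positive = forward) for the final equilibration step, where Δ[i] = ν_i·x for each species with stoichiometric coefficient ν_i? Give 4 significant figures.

x = 0.05599 M

Q₀ = 6.5442e-04 vs Keq = 0.001429 ⇒ Q<K, forward
Step 1:
                    G           D           B
  init          7.478      0.8734      0.4569
  Δ            -0.168      -0.112       0.112
  eq             7.31      0.7614      0.5689
  solve Keq expr → x = 0.05599; check Q = 0.001429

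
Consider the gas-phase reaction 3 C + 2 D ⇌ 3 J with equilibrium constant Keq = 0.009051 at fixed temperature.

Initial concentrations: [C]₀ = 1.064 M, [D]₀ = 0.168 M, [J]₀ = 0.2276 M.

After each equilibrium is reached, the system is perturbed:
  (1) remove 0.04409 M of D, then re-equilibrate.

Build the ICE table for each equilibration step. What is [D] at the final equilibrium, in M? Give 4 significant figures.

[D]_eq = 0.2156 M

Q₀ = 0.3468 vs Keq = 0.009051 ⇒ Q>K, reverse
Step 1:
                    C           D           J
  Initial       1.064       0.168      0.2276
  Change       0.1281     0.08541     -0.1281
  Equil         1.192      0.2534     0.09949
  solve Keq expr → x = -0.0427; check Q = 0.009051
Then remove 0.04409 M of D.
Step 2:
                    C           D           J
  Initial       1.192      0.2093     0.09949
  Change     0.009447    0.006298   -0.009447
  Equil         1.202      0.2156     0.09004
  solve Keq expr → x = -0.003149; check Q = 0.009051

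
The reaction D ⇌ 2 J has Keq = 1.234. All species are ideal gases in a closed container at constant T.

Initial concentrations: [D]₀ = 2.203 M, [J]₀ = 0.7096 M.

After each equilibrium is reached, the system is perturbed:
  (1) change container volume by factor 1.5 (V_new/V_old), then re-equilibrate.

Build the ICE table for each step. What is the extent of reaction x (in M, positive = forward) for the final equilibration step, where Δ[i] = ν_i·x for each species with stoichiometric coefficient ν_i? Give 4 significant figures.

Q₀ = 0.2286 vs Keq = 1.234 ⇒ Q<K, forward
Step 1:
                   D          J
  init         2.203     0.7096
  Δ          -0.3925     0.7851
  eq            1.81      1.495
  solve Keq expr → x = 0.3925; check Q = 1.234
Then change container volume by factor 1.5 (V_new/V_old).
Step 2:
                   D          J
  init         1.207     0.9965
  Δ         -0.08904     0.1781
  eq           1.118      1.175
  solve Keq expr → x = 0.08904; check Q = 1.234

x = 0.08904 M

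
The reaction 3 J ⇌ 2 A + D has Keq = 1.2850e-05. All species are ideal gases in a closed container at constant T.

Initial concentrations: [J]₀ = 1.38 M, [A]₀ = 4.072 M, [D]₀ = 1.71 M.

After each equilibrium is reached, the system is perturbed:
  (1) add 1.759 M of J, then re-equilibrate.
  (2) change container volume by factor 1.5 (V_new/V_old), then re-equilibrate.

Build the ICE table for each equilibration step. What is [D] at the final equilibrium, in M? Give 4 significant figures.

[D]_eq = 0.01022 M

Q₀ = 10.79 vs Keq = 1.2850e-05 ⇒ Q>K, reverse
Step 1:
                  J         A         D
  init         1.38     4.072      1.71
  Δ           5.106    -3.404    -1.702
  eq          6.486    0.6677  0.007865
  solve Keq expr → x = -1.702; check Q = 1.2850e-05
Then add 1.759 M of J.
Step 2:
                  J         A         D
  init        8.245    0.6677  0.007865
  Δ         -0.0224   0.01493  0.007466
  eq          8.223    0.6827   0.01533
  solve Keq expr → x = 0.007466; check Q = 1.2850e-05
Then change container volume by factor 1.5 (V_new/V_old).
Step 3:
                  J         A         D
  init        5.482    0.4551   0.01022
  Δ               0         0         0
  eq          5.482    0.4551   0.01022
  solve Keq expr → x = 0; check Q = 1.2850e-05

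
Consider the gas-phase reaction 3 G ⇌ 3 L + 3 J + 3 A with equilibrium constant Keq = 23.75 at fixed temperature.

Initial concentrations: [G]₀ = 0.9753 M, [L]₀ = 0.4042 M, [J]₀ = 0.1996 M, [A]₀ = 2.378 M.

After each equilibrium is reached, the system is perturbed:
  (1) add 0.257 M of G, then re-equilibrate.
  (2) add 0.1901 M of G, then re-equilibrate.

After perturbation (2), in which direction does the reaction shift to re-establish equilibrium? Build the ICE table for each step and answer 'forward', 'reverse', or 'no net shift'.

Direction: forward

Q₀ = 0.007612 vs Keq = 23.75 ⇒ Q<K, forward
Step 1:
                    G           L           J           A
  init         0.9753      0.4042      0.1996       2.378
  Δ           -0.4423      0.4423      0.4423      0.4423
  eq            0.533      0.8465      0.6419        2.82
  solve Keq expr → x = 0.1474; check Q = 23.75
Then add 0.257 M of G.
Step 2:
                    G           L           J           A
  init           0.79      0.8465      0.6419        2.82
  Δ          -0.09211     0.09211     0.09211     0.09211
  eq           0.6979      0.9386       0.734       2.912
  solve Keq expr → x = 0.0307; check Q = 23.75
Then add 0.1901 M of G.
Step 3:
                    G           L           J           A
  init          0.888      0.9386       0.734       2.912
  Δ          -0.06263     0.06263     0.06263     0.06263
  eq           0.8254       1.001      0.7966       2.975
  solve Keq expr → x = 0.02088; check Q = 23.75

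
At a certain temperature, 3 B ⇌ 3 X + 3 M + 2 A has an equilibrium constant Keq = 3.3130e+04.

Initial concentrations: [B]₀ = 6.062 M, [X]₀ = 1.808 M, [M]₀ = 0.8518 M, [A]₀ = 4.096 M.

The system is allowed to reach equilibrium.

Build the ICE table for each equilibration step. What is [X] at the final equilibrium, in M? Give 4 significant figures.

Q₀ = 0.2751 vs Keq = 3.3130e+04 ⇒ Q<K, forward
Step 1:
                    B           X           M           A
  I             6.062       1.808      0.8518       4.096
  C            -3.534       3.534       3.534       2.356
  E             2.528       5.342       4.386       6.452
  solve Keq expr → x = 1.178; check Q = 3.3130e+04

[X]_eq = 5.342 M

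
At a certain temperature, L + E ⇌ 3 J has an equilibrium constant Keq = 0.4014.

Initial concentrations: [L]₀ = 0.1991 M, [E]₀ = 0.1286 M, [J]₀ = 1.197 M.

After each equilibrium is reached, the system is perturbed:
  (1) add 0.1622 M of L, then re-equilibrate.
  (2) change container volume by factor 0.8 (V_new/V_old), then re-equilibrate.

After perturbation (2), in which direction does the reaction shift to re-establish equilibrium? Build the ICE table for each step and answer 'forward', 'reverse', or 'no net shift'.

Q₀ = 66.98 vs Keq = 0.4014 ⇒ Q>K, reverse
Step 1:
                   L          E          J
  init        0.1991     0.1286      1.197
  Δ           0.2605     0.2605    -0.7814
  eq          0.4596     0.3891     0.4156
  solve Keq expr → x = -0.2605; check Q = 0.4014
Then add 0.1622 M of L.
Step 2:
                   L          E          J
  init        0.6218     0.3891     0.4156
  Δ         -0.01209   -0.01209    0.03628
  eq          0.6097      0.377     0.4519
  solve Keq expr → x = 0.01209; check Q = 0.4014
Then change container volume by factor 0.8 (V_new/V_old).
Step 3:
                   L          E          J
  init        0.7621     0.4712     0.5648
  Δ          0.01125    0.01125   -0.03376
  eq          0.7734     0.4825     0.5311
  solve Keq expr → x = -0.01125; check Q = 0.4014

Direction: reverse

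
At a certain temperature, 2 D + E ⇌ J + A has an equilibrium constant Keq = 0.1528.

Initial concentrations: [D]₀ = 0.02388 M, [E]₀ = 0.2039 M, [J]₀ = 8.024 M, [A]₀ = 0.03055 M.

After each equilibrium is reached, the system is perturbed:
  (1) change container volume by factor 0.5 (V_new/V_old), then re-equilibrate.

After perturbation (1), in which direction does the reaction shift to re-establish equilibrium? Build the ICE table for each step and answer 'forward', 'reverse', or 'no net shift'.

Q₀ = 2108 vs Keq = 0.1528 ⇒ Q>K, reverse
Step 1:
                    D           E           J           A
  init        0.02388      0.2039       8.024     0.03055
  Δ           0.06104     0.03052    -0.03052    -0.03052
  eq          0.08492      0.2344       7.993  3.2311e-05
  solve Keq expr → x = -0.03052; check Q = 0.1528
Then change container volume by factor 0.5 (V_new/V_old).
Step 2:
                    D           E           J           A
  init         0.1698      0.4688       15.99  6.4622e-05
  Δ       -1.2882e-04 -6.4408e-05  6.4408e-05  6.4408e-05
  eq           0.1697      0.4688       15.99  1.2903e-04
  solve Keq expr → x = 6.4408e-05; check Q = 0.1528

Direction: forward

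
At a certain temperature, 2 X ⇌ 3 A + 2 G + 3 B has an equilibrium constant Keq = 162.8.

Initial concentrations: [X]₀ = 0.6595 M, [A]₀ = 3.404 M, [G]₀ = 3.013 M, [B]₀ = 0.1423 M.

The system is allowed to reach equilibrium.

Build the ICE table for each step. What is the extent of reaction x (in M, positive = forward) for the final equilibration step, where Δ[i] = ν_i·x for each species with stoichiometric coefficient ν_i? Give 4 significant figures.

Q₀ = 2.372 vs Keq = 162.8 ⇒ Q<K, forward
Step 1:
                    X           A           G           B
  I            0.6595       3.404       3.013      0.1423
  C           -0.1832      0.2749      0.1832      0.2749
  E            0.4763       3.679       3.196      0.4172
  solve Keq expr → x = 0.09162; check Q = 162.8

x = 0.09162 M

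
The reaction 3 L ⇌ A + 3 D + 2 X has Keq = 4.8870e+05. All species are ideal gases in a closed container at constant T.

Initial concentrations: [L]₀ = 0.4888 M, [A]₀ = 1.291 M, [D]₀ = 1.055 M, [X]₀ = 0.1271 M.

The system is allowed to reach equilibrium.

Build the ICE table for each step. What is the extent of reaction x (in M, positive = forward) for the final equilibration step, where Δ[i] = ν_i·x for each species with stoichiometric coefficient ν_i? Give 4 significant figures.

x = 0.1587 M

Q₀ = 0.2097 vs Keq = 4.8870e+05 ⇒ Q<K, forward
Step 1:
                    L           A           D           X
  Initial      0.4888       1.291       1.055      0.1271
  Change       -0.476      0.1587       0.476      0.3173
  Equil       0.01281        1.45       1.531      0.4444
  solve Keq expr → x = 0.1587; check Q = 4.8870e+05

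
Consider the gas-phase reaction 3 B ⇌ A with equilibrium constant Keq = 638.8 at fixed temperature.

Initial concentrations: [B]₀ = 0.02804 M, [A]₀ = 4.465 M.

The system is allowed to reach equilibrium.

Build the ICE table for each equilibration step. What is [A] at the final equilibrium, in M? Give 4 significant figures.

Q₀ = 2.0253e+05 vs Keq = 638.8 ⇒ Q>K, reverse
Step 1:
                    B           A
  init        0.02804       4.465
  Δ            0.1624    -0.05413
  eq           0.1904       4.411
  solve Keq expr → x = -0.05413; check Q = 638.8

[A]_eq = 4.411 M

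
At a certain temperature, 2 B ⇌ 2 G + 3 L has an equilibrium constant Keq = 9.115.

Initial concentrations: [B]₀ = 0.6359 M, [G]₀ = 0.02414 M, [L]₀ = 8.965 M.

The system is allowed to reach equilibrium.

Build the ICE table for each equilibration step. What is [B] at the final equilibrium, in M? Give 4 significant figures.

Q₀ = 1.038 vs Keq = 9.115 ⇒ Q<K, forward
Step 1:
                   B          G          L
  init        0.6359    0.02414      8.965
  Δ         -0.04196    0.04196    0.06295
  eq          0.5939     0.0661      9.028
  solve Keq expr → x = 0.02098; check Q = 9.115

[B]_eq = 0.5939 M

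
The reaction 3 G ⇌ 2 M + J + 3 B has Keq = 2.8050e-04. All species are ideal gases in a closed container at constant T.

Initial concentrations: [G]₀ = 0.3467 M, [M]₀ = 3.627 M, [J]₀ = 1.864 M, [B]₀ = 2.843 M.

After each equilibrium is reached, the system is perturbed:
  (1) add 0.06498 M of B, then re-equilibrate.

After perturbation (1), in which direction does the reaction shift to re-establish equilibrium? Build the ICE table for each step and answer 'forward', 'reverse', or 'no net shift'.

Direction: reverse

Q₀ = 1.3521e+04 vs Keq = 2.8050e-04 ⇒ Q>K, reverse
Step 1:
                  G         M         J         B
  init       0.3467     3.627     1.864     2.843
  Δ           2.707    -1.805   -0.9024    -2.707
  eq          3.054     1.822    0.9616    0.1358
  solve Keq expr → x = -0.9024; check Q = 2.8050e-04
Then add 0.06498 M of B.
Step 2:
                  G         M         J         B
  init        3.054     1.822    0.9616    0.2007
  Δ         0.05933  -0.03955  -0.01978  -0.05933
  eq          3.113     1.783    0.9418    0.1414
  solve Keq expr → x = -0.01978; check Q = 2.8050e-04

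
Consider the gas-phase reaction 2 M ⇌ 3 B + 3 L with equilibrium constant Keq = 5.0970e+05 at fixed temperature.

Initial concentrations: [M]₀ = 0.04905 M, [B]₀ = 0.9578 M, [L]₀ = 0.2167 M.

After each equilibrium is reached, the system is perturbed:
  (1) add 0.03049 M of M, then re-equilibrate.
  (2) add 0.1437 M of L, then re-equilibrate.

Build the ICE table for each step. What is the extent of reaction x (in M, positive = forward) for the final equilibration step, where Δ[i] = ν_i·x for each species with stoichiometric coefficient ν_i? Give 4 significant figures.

x = -1.0713e-04 M

Q₀ = 3.716 vs Keq = 5.0970e+05 ⇒ Q<K, forward
Step 1:
                    M           B           L
  init        0.04905      0.9578      0.2167
  Δ          -0.04882     0.07323     0.07323
  eq       2.2893e-04       1.031      0.2899
  solve Keq expr → x = 0.02441; check Q = 5.0970e+05
Then add 0.03049 M of M.
Step 2:
                    M           B           L
  init        0.03072       1.031      0.2899
  Δ          -0.03041     0.04562     0.04562
  eq       3.0416e-04       1.077      0.3356
  solve Keq expr → x = 0.01521; check Q = 5.0970e+05
Then add 0.1437 M of L.
Step 3:
                    M           B           L
  init     3.0416e-04       1.077      0.4793
  Δ        2.1425e-04 -3.2138e-04 -3.2138e-04
  eq       5.1841e-04       1.076      0.4789
  solve Keq expr → x = -1.0713e-04; check Q = 5.0970e+05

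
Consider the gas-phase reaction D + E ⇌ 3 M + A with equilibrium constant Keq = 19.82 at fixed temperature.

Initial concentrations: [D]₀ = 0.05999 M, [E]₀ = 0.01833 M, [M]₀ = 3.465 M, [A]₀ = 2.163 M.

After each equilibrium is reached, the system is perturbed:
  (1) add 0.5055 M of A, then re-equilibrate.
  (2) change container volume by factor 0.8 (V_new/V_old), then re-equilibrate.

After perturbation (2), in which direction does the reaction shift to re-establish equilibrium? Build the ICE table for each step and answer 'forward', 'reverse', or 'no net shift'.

Q₀ = 8.1832e+04 vs Keq = 19.82 ⇒ Q>K, reverse
Step 1:
                  D         E         M         A
  init      0.05999   0.01833     3.465     2.163
  Δ          0.5875    0.5875    -1.762   -0.5875
  eq         0.6475    0.6058     1.703     1.576
  solve Keq expr → x = -0.5875; check Q = 19.82
Then add 0.5055 M of A.
Step 2:
                  D         E         M         A
  init       0.6475    0.6058     1.703     2.081
  Δ         0.03079   0.03079  -0.09237  -0.03079
  eq         0.6783    0.6366      1.61      2.05
  solve Keq expr → x = -0.03079; check Q = 19.82
Then change container volume by factor 0.8 (V_new/V_old).
Step 3:
                  D         E         M         A
  init       0.8478    0.7958     2.013     2.563
  Δ         0.06006   0.06006   -0.1802  -0.06006
  eq         0.9079    0.8558     1.832     2.503
  solve Keq expr → x = -0.06006; check Q = 19.82

Direction: reverse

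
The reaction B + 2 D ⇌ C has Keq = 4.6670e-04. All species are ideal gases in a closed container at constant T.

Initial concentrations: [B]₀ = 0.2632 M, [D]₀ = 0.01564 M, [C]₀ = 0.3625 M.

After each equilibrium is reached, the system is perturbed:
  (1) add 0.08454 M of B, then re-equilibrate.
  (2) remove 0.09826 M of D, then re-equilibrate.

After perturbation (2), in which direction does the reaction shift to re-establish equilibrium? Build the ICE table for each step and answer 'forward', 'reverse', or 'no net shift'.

Q₀ = 5631 vs Keq = 4.6670e-04 ⇒ Q>K, reverse
Step 1:
                  B         D         C
  I          0.2632   0.01564    0.3625
  C          0.3623    0.7247   -0.3623
  E          0.6255    0.7403 1.6000e-04
  solve Keq expr → x = -0.3623; check Q = 4.6670e-04
Then add 0.08454 M of B.
Step 2:
                  B         D         C
  I          0.7101    0.7403 1.6000e-04
  C       -2.1597e-05 -4.3195e-05 2.1597e-05
  E          0.7101    0.7403 1.8160e-04
  solve Keq expr → x = 2.1597e-05; check Q = 4.6670e-04
Then remove 0.09826 M of D.
Step 3:
                  B         D         C
  I          0.7101     0.642 1.8160e-04
  C       4.4963e-05 8.9926e-05 -4.4963e-05
  E          0.7101    0.6421 1.3664e-04
  solve Keq expr → x = -4.4963e-05; check Q = 4.6670e-04

Direction: reverse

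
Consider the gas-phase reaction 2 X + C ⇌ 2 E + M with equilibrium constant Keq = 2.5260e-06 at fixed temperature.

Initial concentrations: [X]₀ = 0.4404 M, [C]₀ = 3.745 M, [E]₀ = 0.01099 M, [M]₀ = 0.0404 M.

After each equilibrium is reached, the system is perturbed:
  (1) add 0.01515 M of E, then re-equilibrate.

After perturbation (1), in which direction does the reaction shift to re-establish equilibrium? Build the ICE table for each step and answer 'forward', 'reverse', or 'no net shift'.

Direction: reverse

Q₀ = 6.7179e-06 vs Keq = 2.5260e-06 ⇒ Q>K, reverse
Step 1:
                   X          C          E          M
  I           0.4404      3.745    0.01099     0.0404
  C         0.004012   0.002006  -0.004012  -0.002006
  E           0.4444      3.747   0.006978    0.03839
  solve Keq expr → x = -0.002006; check Q = 2.5260e-06
Then add 0.01515 M of E.
Step 2:
                   X          C          E          M
  I           0.4444      3.747    0.02213    0.03839
  C          0.01415   0.007074   -0.01415  -0.007074
  E           0.4586      3.754   0.007979    0.03132
  solve Keq expr → x = -0.007074; check Q = 2.5260e-06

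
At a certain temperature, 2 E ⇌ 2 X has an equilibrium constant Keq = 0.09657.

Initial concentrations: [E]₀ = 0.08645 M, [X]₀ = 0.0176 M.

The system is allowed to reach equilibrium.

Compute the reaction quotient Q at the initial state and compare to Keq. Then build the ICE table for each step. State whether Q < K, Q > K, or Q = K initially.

Q₀ = 0.04145 vs Keq = 0.09657 ⇒ Q<K, forward
Step 1:
                    E           X
  I           0.08645      0.0176
  C         -0.007068    0.007068
  E           0.07938     0.02467
  solve Keq expr → x = 0.003534; check Q = 0.09657

Q₀ = 0.04145; Q < K (proceeds forward)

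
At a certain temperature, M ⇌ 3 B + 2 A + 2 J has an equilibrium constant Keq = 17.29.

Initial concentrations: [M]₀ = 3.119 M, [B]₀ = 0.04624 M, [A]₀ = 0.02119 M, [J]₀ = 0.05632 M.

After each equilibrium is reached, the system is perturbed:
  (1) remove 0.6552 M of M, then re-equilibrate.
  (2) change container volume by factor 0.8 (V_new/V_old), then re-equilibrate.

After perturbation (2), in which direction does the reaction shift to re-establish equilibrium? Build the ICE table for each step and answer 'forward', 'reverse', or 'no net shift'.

Q₀ = 4.5147e-11 vs Keq = 17.29 ⇒ Q<K, forward
Step 1:
                    M           B           A           J
  Initial       3.119     0.04624     0.02119     0.05632
  Change      -0.6988       2.096       1.398       1.398
  Equil          2.42       2.143       1.419       1.454
  solve Keq expr → x = 0.6988; check Q = 17.29
Then remove 0.6552 M of M.
Step 2:
                    M           B           A           J
  Initial       1.765       2.143       1.419       1.454
  Change      0.02994    -0.08983    -0.05989    -0.05989
  Equil         1.795       2.053       1.359       1.394
  solve Keq expr → x = -0.02994; check Q = 17.29
Then change container volume by factor 0.8 (V_new/V_old).
Step 3:
                    M           B           A           J
  Initial       2.244       2.566       1.699       1.742
  Change       0.1431     -0.4293     -0.2862     -0.2862
  Equil         2.387       2.137       1.412       1.456
  solve Keq expr → x = -0.1431; check Q = 17.29

Direction: reverse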